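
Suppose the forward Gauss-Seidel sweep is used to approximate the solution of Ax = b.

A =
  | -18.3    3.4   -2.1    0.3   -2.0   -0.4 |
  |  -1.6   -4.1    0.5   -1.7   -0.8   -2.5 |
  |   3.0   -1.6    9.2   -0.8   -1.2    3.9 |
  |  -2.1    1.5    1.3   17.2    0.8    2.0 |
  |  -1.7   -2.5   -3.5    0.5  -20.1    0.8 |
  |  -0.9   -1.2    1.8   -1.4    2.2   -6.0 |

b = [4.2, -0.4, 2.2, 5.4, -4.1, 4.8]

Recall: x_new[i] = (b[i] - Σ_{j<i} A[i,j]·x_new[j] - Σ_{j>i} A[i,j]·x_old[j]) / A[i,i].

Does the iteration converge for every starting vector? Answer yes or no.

yes

Write A = D+L+U with D = diag(-18.3, -4.1, 9.2, 17.2, -20.1, -6).
T_GS = -(D+L)⁻¹U: row 0 first, T[0,1] = -(3.4)/(-18.3) = +0.1858; later rows by forward substitution.
  T[0,:] = [+0.0000, +0.1858, -0.1148, +0.0164, -0.1093, -0.0219]
  T[1,:] = [+0.0000, -0.0725, +0.1667, -0.4210, -0.1525, -0.6012]
  T[2,:] = [+0.0000, -0.0732, +0.0664, +0.0084, +0.1396, -0.5213]
  T[3,:] = [+0.0000, +0.0345, -0.0336, +0.0381, -0.0571, -0.0271]
  T[4,:] = [+0.0000, +0.0069, -0.0234, +0.0505, +0.0025, +0.2065]
  T[5,:] = [+0.0000, -0.0409, +0.0030, +0.0939, +0.1030, +0.0492]
eigenvalue magnitudes: 0.1785, 0.1170, 0.1170, 0.0477, 0.0047, 0.0000.
spectral radius ρ = 0.1785; 0.1785 < 1, so it converges for any x₀.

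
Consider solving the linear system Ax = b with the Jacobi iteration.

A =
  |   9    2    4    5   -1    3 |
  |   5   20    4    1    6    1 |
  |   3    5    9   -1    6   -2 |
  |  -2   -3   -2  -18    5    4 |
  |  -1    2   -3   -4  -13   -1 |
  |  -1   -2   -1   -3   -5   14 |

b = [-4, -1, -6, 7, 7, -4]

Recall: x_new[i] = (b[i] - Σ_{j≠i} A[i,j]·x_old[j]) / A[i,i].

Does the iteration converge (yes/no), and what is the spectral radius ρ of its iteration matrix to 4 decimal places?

Let D = diag(9, 20, 9, -18, -13, 14); L, U the strict triangles.
T_J = -D⁻¹(L+U): T[0,1] = -(2)/(9) = -0.2222; T[0,0] = 0.
  T[0,:] = [+0.0000  -0.2222  -0.4444  -0.5556  +0.1111  -0.3333]
  T[1,:] = [-0.2500  +0.0000  -0.2000  -0.0500  -0.3000  -0.0500]
  T[2,:] = [-0.3333  -0.5556  +0.0000  +0.1111  -0.6667  +0.2222]
  T[3,:] = [-0.1111  -0.1667  -0.1111  +0.0000  +0.2778  +0.2222]
  T[4,:] = [-0.0769  +0.1538  -0.2308  -0.3077  +0.0000  -0.0769]
  T[5,:] = [+0.0714  +0.1429  +0.0714  +0.2143  +0.3571  +0.0000]
moduli |λ_i(T)| = 0.8278, 0.4302, 0.4302, 0.3644, 0.1290, 0.0292.
ρ(T) = max|λ| = 0.8278; 0.8278 < 1, so it converges for any x₀.

yes, ρ = 0.8278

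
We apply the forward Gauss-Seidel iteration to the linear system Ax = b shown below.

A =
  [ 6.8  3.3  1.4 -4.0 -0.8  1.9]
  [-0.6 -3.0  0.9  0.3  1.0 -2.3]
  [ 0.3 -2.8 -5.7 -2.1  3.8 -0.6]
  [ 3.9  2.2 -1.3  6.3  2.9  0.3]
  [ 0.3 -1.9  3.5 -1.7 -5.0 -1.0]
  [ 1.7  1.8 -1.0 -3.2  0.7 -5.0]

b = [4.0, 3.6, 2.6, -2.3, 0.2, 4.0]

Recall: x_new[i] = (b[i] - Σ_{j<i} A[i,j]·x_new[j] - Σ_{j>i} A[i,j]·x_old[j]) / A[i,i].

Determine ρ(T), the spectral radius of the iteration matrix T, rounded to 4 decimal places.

A = D + L + U where D = diag(6.8, -3, -5.7, 6.3, -5, -5).
Gauss-Seidel: T = -(D+L)⁻¹U, row 0 first, T[0,2] = -(1.4)/(6.8) = -0.2059; later rows by forward substitution.
  T[0,:] = [+0.0000 -0.4853 -0.2059 +0.5882 +0.1176 -0.2794]
  T[1,:] = [+0.0000 +0.0971 +0.3412 -0.0176 +0.3098 -0.7108]
  T[2,:] = [+0.0000 -0.0732 -0.1784 -0.3288 +0.5207 +0.2292]
  T[3,:] = [+0.0000 +0.2514 -0.0285 -0.4258 -0.5339 +0.4209]
  T[4,:] = [+0.0000 -0.2027 -0.2572 -0.0434 +0.4353 +0.0707]
  T[5,:] = [+0.0000 -0.3047 +0.0707 +0.5259 +0.4500 -0.6562]
eigenvalue magnitudes: 1.2677, 0.5231, 0.5231, 0.1029, 0.0470, 0.0000.
spectral radius ρ = 1.2677; 1.2677 > 1 ⇒ diverges.

1.2677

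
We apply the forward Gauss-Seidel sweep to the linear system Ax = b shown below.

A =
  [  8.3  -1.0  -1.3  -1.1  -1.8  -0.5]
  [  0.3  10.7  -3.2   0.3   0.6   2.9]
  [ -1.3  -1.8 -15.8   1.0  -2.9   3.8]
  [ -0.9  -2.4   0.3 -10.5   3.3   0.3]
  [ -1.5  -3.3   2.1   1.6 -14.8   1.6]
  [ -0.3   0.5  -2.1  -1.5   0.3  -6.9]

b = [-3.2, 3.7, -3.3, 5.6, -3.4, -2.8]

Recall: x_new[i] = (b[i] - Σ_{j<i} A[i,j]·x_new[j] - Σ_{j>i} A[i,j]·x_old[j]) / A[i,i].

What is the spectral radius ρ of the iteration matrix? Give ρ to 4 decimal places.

0.2455

Diagonal D = diag(8.3, 10.7, -15.8, -10.5, -14.8, -6.9); L, U strict lower/upper.
Gauss-Seidel: T = -(D+L)⁻¹U, row 0 first, T[0,1] = -(-1)/(8.3) = +0.1205; later rows by forward substitution.
  T[0,:] = [+0.0000, +0.1205, +0.1566, +0.1325, +0.2169, +0.0602]
  T[1,:] = [+0.0000, -0.0034, +0.2947, -0.0318, -0.0622, -0.2727]
  T[2,:] = [+0.0000, -0.0095, -0.0465, +0.0560, -0.1943, +0.2666]
  T[3,:] = [+0.0000, -0.0098, -0.0821, -0.0025, +0.3044, +0.0934]
  T[4,:] = [+0.0000, -0.0139, -0.0970, +0.0013, -0.0028, +0.2107]
  T[5,:] = [+0.0000, -0.0011, +0.0423, -0.0245, -0.0211, -0.1147]
|roots of det(T-λI)|: 0.2455, 0.0785, 0.0785, 0.0472, 0.0472, 0.0000.
spectral radius ρ = 0.2455; 0.2455 < 1 ⇒ converges.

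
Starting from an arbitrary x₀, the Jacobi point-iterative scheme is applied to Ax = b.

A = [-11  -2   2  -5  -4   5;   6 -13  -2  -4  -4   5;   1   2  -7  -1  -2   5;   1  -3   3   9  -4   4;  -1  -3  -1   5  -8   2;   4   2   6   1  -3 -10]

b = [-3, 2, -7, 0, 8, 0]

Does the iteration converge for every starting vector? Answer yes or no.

Diagonal D = diag(-11, -13, -7, 9, -8, -10); L, U strict lower/upper.
Jacobi: T = -D⁻¹(L+U), T[0,1] = -(-2)/(-11) = -0.1818; T[0,0] = 0.
  T[0,:] = [+0.0000  -0.1818  +0.1818  -0.4545  -0.3636  +0.4545]
  T[1,:] = [+0.4615  +0.0000  -0.1538  -0.3077  -0.3077  +0.3846]
  T[2,:] = [+0.1429  +0.2857  +0.0000  -0.1429  -0.2857  +0.7143]
  T[3,:] = [-0.1111  +0.3333  -0.3333  +0.0000  +0.4444  -0.4444]
  T[4,:] = [-0.1250  -0.3750  -0.1250  +0.6250  +0.0000  +0.2500]
  T[5,:] = [+0.4000  +0.2000  +0.6000  +0.1000  -0.3000  +0.0000]
moduli |λ_i(T)| = 1.2458, 0.6402, 0.6402, 0.4217, 0.4217, 0.0296.
ρ = 1.2458; 1.2458 > 1, so it fails to converge.

no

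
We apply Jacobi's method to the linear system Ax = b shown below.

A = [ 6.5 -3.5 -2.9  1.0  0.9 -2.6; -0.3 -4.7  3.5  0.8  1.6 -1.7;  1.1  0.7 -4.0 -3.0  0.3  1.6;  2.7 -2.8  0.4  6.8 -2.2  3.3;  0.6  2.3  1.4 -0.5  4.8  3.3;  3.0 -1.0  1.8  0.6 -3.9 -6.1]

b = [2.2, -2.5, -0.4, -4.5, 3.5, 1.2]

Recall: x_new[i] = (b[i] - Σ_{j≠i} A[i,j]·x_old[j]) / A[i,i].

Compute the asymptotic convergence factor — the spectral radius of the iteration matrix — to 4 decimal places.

Diagonal D = diag(6.5, -4.7, -4, 6.8, 4.8, -6.1); L, U strict lower/upper.
T_J = -D⁻¹(L+U): T[4,0] = -(0.6)/(4.8) = -0.1250; T[4,4] = 0.
  T[0,:] = [+0.0000 +0.5385 +0.4462 -0.1538 -0.1385 +0.4000]
  T[1,:] = [-0.0638 +0.0000 +0.7447 +0.1702 +0.3404 -0.3617]
  T[2,:] = [+0.2750 +0.1750 +0.0000 -0.7500 +0.0750 +0.4000]
  T[3,:] = [-0.3971 +0.4118 -0.0588 +0.0000 +0.3235 -0.4853]
  T[4,:] = [-0.1250 -0.4792 -0.2917 +0.1042 +0.0000 -0.6875]
  T[5,:] = [+0.4918 -0.1639 +0.2951 +0.0984 -0.6393 +0.0000]
|roots of det(T-λI)|: 1.2470, 0.9755, 0.6618, 0.6618, 0.4946, 0.1635.
ρ = 1.2470; 1.2470 > 1, so it fails to converge.

1.2470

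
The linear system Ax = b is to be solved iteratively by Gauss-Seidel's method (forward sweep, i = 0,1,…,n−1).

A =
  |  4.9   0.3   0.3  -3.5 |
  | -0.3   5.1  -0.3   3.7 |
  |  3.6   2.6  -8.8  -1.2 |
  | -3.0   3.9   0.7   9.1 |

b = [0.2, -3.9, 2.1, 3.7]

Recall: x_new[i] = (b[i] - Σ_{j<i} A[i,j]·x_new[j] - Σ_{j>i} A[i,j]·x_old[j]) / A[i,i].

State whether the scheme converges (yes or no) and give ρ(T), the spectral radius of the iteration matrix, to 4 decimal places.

A = D + L + U where D = diag(4.9, 5.1, -8.8, 9.1).
Gauss-Seidel: T = -(D+L)⁻¹U, row 0 first, T[0,1] = -(0.3)/(4.9) = -0.0612; later rows by forward substitution.
  T[0,:] = [+0.0000, -0.0612, -0.0612, +0.7143]
  T[1,:] = [+0.0000, -0.0036, +0.0552, -0.6835]
  T[2,:] = [+0.0000, -0.0261, -0.0087, -0.0461]
  T[3,:] = [+0.0000, -0.0166, -0.0432, +0.5319]
eigenvalue magnitudes: 0.5535, 0.0171, 0.0171, 0.0000.
ρ = 0.5535; 0.5535 < 1: convergent.

yes, ρ = 0.5535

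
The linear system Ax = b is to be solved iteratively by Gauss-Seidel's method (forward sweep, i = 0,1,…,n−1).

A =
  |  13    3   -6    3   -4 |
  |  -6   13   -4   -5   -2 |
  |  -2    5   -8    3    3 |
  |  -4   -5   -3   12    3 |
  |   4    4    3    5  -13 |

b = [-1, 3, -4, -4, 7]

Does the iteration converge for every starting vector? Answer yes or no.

Let D = diag(13, 13, -8, 12, -13); L, U the strict triangles.
T_GS = -(D+L)⁻¹U: row 0 first, T[0,3] = -(3)/(13) = -0.2308; later rows by forward substitution.
  T[0,:] = [+0.0000, -0.2308, +0.4615, -0.2308, +0.3077]
  T[1,:] = [+0.0000, -0.1065, +0.5207, +0.2781, +0.2959]
  T[2,:] = [+0.0000, -0.0089, +0.2101, +0.6065, +0.4830]
  T[3,:] = [+0.0000, -0.1235, +0.4233, +0.1906, +0.0966]
  T[4,:] = [+0.0000, -0.1533, +0.5135, +0.2278, +0.3343]
moduli |λ_i(T)| = 0.9306, 0.4564, 0.1106, 0.0436, 0.0000.
ρ = 0.9306; 0.9306 < 1 ⇒ converges.

yes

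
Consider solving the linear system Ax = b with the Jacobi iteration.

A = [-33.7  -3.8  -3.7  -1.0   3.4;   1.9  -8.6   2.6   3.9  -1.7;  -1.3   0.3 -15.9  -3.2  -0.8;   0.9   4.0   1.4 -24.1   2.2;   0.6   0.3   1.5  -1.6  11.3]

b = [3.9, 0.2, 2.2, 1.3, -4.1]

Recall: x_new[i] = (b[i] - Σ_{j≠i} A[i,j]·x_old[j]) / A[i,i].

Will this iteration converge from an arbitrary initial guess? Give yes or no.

yes

Diagonal D = diag(-33.7, -8.6, -15.9, -24.1, 11.3); L, U strict lower/upper.
Jacobi: T = -D⁻¹(L+U), T[2,4] = -(-0.8)/(-15.9) = -0.0503; T[2,2] = 0.
  T[0,:] = [+0.0000 -0.1128 -0.1098 -0.0297 +0.1009]
  T[1,:] = [+0.2209 +0.0000 +0.3023 +0.4535 -0.1977]
  T[2,:] = [-0.0818 +0.0189 +0.0000 -0.2013 -0.0503]
  T[3,:] = [+0.0373 +0.1660 +0.0581 +0.0000 +0.0913]
  T[4,:] = [-0.0531 -0.0265 -0.1327 +0.1416 +0.0000]
|eigenvalues of T|: 0.3340, 0.1810, 0.1810, 0.0267, 0.0267.
spectral radius ρ = 0.3340; 0.3340 < 1, so it converges for any x₀.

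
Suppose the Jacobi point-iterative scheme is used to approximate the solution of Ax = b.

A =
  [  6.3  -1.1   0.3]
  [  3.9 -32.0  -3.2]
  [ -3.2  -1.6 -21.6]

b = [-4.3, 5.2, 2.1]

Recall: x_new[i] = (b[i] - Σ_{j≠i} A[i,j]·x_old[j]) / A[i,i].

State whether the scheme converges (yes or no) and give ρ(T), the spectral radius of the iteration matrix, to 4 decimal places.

yes, ρ = 0.2221

Split A = D + L + U, D = diag(6.3, -32, -21.6).
T_J = -D⁻¹(L+U): T[2,0] = -(-3.2)/(-21.6) = -0.1481; T[2,2] = 0.
  T[0,:] = [+0.0000 +0.1746 -0.0476]
  T[1,:] = [+0.1219 +0.0000 -0.1000]
  T[2,:] = [-0.1481 -0.0741 +0.0000]
eigenvalue magnitudes: 0.2221, 0.1165, 0.1165.
spectral radius ρ = 0.2221; 0.2221 < 1, so it converges for any x₀.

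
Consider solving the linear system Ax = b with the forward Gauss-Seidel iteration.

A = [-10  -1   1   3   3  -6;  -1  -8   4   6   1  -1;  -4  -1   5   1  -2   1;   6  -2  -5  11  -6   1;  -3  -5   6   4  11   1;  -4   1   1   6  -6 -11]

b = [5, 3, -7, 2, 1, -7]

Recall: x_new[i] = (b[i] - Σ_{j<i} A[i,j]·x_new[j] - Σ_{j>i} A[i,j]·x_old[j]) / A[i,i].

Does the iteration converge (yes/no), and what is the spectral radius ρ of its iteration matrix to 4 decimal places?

yes, ρ = 0.8918

A = D + L + U where D = diag(-10, -8, 5, 11, 11, -11).
T_GS = -(D+L)⁻¹U: row 0 first, T[0,4] = -(3)/(-10) = +0.3000; later rows by forward substitution.
  T[0,:] = [+0.0000, -0.1000, +0.1000, +0.3000, +0.3000, -0.6000]
  T[1,:] = [+0.0000, +0.0125, +0.4875, +0.7125, +0.0875, -0.0500]
  T[2,:] = [+0.0000, -0.0775, +0.1775, +0.1825, +0.6575, -0.6900]
  T[3,:] = [+0.0000, +0.0216, +0.1148, +0.0489, +0.6966, -0.0864]
  T[4,:] = [+0.0000, +0.0128, +0.1103, +0.2884, -0.4904, +0.1305]
  T[5,:] = [+0.0000, +0.0352, +0.0265, -0.1584, +0.6061, +0.0326]
eigenvalue magnitudes: 0.8918, 0.3090, 0.3090, 0.1006, 0.0210, 0.0000.
ρ(T) = max|λ| = 0.8918; 0.8918 < 1: convergent.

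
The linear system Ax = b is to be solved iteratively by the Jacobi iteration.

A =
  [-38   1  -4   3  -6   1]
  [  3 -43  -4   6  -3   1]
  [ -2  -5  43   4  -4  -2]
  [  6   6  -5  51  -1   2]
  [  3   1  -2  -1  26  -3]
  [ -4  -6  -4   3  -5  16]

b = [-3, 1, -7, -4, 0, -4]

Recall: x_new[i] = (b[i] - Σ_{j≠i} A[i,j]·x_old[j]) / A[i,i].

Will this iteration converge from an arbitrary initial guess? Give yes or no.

Let D = diag(-38, -43, 43, 51, 26, 16); L, U the strict triangles.
T_J = -D⁻¹(L+U): T[2,3] = -(4)/(43) = -0.0930; T[2,2] = 0.
  T[0,:] = [+0.0000  +0.0263  -0.1053  +0.0789  -0.1579  +0.0263]
  T[1,:] = [+0.0698  +0.0000  -0.0930  +0.1395  -0.0698  +0.0233]
  T[2,:] = [+0.0465  +0.1163  +0.0000  -0.0930  +0.0930  +0.0465]
  T[3,:] = [-0.1176  -0.1176  +0.0980  +0.0000  +0.0196  -0.0392]
  T[4,:] = [-0.1154  -0.0385  +0.0769  +0.0385  +0.0000  +0.1154]
  T[5,:] = [+0.2500  +0.3750  +0.2500  -0.1875  +0.3125  +0.0000]
moduli |λ_i(T)| = 0.2763, 0.1942, 0.1942, 0.0784, 0.0654, 0.0654.
ρ(T) = max|λ| = 0.2763; 0.2763 < 1, so it converges for any x₀.

yes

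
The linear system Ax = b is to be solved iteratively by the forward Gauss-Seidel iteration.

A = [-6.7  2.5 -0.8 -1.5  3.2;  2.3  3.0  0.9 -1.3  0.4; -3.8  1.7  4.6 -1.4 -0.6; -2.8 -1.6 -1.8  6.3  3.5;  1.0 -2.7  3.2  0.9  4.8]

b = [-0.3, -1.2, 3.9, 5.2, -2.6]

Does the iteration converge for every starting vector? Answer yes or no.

Write A = D+L+U with D = diag(-6.7, 3, 4.6, 6.3, 4.8).
GS T = -(D+L)⁻¹U: row 0 first, T[0,3] = -(-1.5)/(-6.7) = -0.2239; later rows by forward substitution.
  T[0,:] = [+0.0000 +0.3731 -0.1194 -0.2239 +0.4776]
  T[1,:] = [+0.0000 -0.2861 -0.2085 +0.6050 -0.4995]
  T[2,:] = [+0.0000 +0.4140 -0.0216 -0.1042 +0.7096]
  T[3,:] = [+0.0000 +0.2115 -0.1122 +0.0244 -0.2674]
  T[4,:] = [+0.0000 -0.5543 -0.0569 +0.4518 -0.8034]
eigenvalue magnitudes: 0.9293, 0.4037, 0.1914, 0.0549, 0.0000.
ρ = 0.9293; 0.9293 < 1 ⇒ converges.

yes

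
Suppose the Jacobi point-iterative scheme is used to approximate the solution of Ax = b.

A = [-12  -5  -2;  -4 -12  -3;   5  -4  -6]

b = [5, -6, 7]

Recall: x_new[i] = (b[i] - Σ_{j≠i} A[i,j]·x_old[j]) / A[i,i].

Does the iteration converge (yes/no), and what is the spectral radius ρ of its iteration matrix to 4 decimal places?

yes, ρ = 0.5134

Let D = diag(-12, -12, -6); L, U the strict triangles.
Jacobi: T = -D⁻¹(L+U), T[1,2] = -(-3)/(-12) = -0.2500; T[1,1] = 0.
  T[0,:] = [+0.0000 -0.4167 -0.1667]
  T[1,:] = [-0.3333 +0.0000 -0.2500]
  T[2,:] = [+0.8333 -0.6667 +0.0000]
moduli |λ_i(T)| = 0.5134, 0.3113, 0.3113.
spectral radius ρ = 0.5134; 0.5134 < 1: convergent.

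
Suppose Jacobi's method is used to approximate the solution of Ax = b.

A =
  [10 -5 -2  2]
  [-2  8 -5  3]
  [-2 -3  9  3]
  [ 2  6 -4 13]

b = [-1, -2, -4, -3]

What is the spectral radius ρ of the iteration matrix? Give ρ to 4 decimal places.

0.8559

A = D + L + U where D = diag(10, 8, 9, 13).
Jacobi T = -D⁻¹(L+U): T[2,3] = -(3)/(9) = -0.3333; T[2,2] = 0.
  T[0,:] = [+0.0000, +0.5000, +0.2000, -0.2000]
  T[1,:] = [+0.2500, +0.0000, +0.6250, -0.3750]
  T[2,:] = [+0.2222, +0.3333, +0.0000, -0.3333]
  T[3,:] = [-0.1538, -0.4615, +0.3077, +0.0000]
|eigenvalues of T|: 0.8559, 0.3445, 0.3445, 0.2083.
ρ(T) = max|λ| = 0.8559; 0.8559 < 1, so it converges for any x₀.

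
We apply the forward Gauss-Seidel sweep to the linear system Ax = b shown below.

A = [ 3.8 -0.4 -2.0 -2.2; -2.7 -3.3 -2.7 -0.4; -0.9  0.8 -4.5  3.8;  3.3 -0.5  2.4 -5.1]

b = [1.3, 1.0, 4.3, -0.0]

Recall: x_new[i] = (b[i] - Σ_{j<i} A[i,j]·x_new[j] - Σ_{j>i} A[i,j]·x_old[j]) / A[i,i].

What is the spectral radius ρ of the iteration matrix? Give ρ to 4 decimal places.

0.8209

Split A = D + L + U, D = diag(3.8, -3.3, -4.5, -5.1).
T_GS = -(D+L)⁻¹U: row 0 first, T[0,2] = -(-2)/(3.8) = +0.5263; later rows by forward substitution.
  T[0,:] = [+0.0000, +0.1053, +0.5263, +0.5789]
  T[1,:] = [+0.0000, -0.0861, -1.2488, -0.5949]
  T[2,:] = [+0.0000, -0.0364, -0.3273, +0.6229]
  T[3,:] = [+0.0000, +0.0594, +0.3090, +0.7261]
eigenvalue magnitudes: 0.8209, 0.6032, 0.0950, 0.0000.
ρ = 0.8209; 0.8209 < 1 ⇒ converges.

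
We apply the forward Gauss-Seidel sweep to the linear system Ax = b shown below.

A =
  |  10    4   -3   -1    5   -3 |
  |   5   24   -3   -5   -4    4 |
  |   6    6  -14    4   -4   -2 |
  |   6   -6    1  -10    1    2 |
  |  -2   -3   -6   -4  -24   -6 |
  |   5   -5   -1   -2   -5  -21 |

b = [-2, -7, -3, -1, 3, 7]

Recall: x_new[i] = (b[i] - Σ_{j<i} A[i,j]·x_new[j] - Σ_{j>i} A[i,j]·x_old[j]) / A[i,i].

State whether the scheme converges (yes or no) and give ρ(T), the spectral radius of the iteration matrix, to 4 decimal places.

Diagonal D = diag(10, 24, -14, -10, -24, -21); L, U strict lower/upper.
GS T = -(D+L)⁻¹U: row 0 first, T[0,3] = -(-1)/(10) = +0.1000; later rows by forward substitution.
  T[0,:] = [+0.0000  -0.4000  +0.3000  +0.1000  -0.5000  +0.3000]
  T[1,:] = [+0.0000  +0.0833  +0.0625  +0.1875  +0.2708  -0.2292]
  T[2,:] = [+0.0000  -0.1357  +0.1554  +0.4089  -0.3839  -0.1125]
  T[3,:] = [+0.0000  -0.3036  +0.1580  -0.0116  -0.4009  +0.5063]
  T[4,:] = [+0.0000  +0.1074  -0.0980  -0.1321  +0.1706  -0.3026]
  T[5,:] = [+0.0000  -0.1053  +0.0574  -0.0078  -0.1677  +0.1552]
|roots of det(T-λI)|: 0.6745, 0.1438, 0.1438, 0.0781, 0.0781, 0.0000.
ρ(T) = max|λ| = 0.6745; 0.6745 < 1: convergent.

yes, ρ = 0.6745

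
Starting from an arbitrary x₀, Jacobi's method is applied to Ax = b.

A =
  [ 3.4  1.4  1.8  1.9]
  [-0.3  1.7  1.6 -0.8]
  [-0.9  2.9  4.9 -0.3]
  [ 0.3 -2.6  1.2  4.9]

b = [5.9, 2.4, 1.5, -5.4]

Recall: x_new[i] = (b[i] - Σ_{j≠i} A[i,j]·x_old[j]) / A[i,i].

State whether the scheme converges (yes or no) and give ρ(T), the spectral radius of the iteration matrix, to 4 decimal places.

yes, ρ = 0.9277

Diagonal D = diag(3.4, 1.7, 4.9, 4.9); L, U strict lower/upper.
Jacobi T = -D⁻¹(L+U): T[3,0] = -(0.3)/(4.9) = -0.0612; T[3,3] = 0.
  T[0,:] = [+0.0000  -0.4118  -0.5294  -0.5588]
  T[1,:] = [+0.1765  +0.0000  -0.9412  +0.4706]
  T[2,:] = [+0.1837  -0.5918  +0.0000  +0.0612]
  T[3,:] = [-0.0612  +0.5306  -0.2449  +0.0000]
moduli |λ_i(T)| = 0.9277, 0.7187, 0.2333, 0.2333.
ρ(T) = max|λ| = 0.9277; 0.9277 < 1: convergent.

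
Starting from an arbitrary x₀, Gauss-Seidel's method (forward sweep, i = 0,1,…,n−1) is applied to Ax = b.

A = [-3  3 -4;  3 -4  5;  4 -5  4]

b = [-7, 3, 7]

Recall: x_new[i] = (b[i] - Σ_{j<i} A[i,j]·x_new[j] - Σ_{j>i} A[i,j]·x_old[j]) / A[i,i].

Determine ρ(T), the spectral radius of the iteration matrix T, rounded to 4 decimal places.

1.6280

A = D + L + U where D = diag(-3, -4, 4).
T_GS = -(D+L)⁻¹U: row 0 first, T[0,2] = -(-4)/(-3) = -1.3333; later rows by forward substitution.
  T[0,:] = [+0.0000  +1.0000  -1.3333]
  T[1,:] = [+0.0000  +0.7500  +0.2500]
  T[2,:] = [+0.0000  -0.0625  +1.6458]
|λ(T)| sorted: 1.6280, 0.7678, 0.0000.
ρ(T) = max|λ| = 1.6280; 1.6280 > 1 ⇒ diverges.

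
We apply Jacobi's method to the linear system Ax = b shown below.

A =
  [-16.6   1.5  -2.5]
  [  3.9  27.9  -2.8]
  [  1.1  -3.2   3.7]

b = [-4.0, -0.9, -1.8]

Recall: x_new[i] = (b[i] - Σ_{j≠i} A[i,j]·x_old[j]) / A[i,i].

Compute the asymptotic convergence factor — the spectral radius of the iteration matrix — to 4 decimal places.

0.3974

A = D + L + U where D = diag(-16.6, 27.9, 3.7).
Jacobi T = -D⁻¹(L+U): T[2,1] = -(-3.2)/(3.7) = +0.8649; T[2,2] = 0.
  T[0,:] = [+0.0000, +0.0904, -0.1506]
  T[1,:] = [-0.1398, +0.0000, +0.1004]
  T[2,:] = [-0.2973, +0.8649, +0.0000]
|λ(T)| sorted: 0.3974, 0.2203, 0.1772.
spectral radius ρ = 0.3974; 0.3974 < 1 ⇒ converges.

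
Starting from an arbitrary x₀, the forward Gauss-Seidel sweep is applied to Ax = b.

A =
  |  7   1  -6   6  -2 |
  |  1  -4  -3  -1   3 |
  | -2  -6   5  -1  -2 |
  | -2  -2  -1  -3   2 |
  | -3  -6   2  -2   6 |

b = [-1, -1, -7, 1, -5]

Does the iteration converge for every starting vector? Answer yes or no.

no

Split A = D + L + U, D = diag(7, -4, 5, -3, 6).
GS T = -(D+L)⁻¹U: row 0 first, T[0,4] = -(-2)/(7) = +0.2857; later rows by forward substitution.
  T[0,:] = [+0.0000, -0.1429, +0.8571, -0.8571, +0.2857]
  T[1,:] = [+0.0000, -0.0357, -0.5357, -0.4643, +0.8214]
  T[2,:] = [+0.0000, -0.1000, -0.3000, -0.7000, +1.5000]
  T[3,:] = [+0.0000, +0.1524, -0.1143, +1.1143, -0.5714]
  T[4,:] = [+0.0000, -0.0230, -0.0452, -0.2881, +0.2738]
|roots of det(T-λI)|: 1.2948, 0.2418, 0.1510, 0.1510, 0.0000.
spectral radius ρ = 1.2948; 1.2948 > 1 ⇒ diverges.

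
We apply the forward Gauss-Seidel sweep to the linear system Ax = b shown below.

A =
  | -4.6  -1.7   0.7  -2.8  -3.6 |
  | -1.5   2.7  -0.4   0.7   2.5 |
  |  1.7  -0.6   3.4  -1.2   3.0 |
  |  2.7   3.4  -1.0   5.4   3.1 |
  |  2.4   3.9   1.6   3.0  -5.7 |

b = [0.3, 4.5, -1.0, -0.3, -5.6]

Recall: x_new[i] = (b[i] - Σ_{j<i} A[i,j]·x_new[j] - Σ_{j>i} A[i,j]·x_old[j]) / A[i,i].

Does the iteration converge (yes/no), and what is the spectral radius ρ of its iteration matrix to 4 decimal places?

no, ρ = 1.1567

Let D = diag(-4.6, 2.7, 3.4, 5.4, -5.7); L, U the strict triangles.
T_GS = -(D+L)⁻¹U: row 0 first, T[0,1] = -(-1.7)/(-4.6) = -0.3696; later rows by forward substitution.
  T[0,:] = [+0.0000 -0.3696 +0.1522 -0.6087 -0.7826]
  T[1,:] = [+0.0000 -0.2053 +0.2327 -0.5974 -1.3607]
  T[2,:] = [+0.0000 +0.1486 -0.0350 +0.5519 -0.7312]
  T[3,:] = [+0.0000 +0.3416 -0.2291 +0.7827 +0.5386]
  T[4,:] = [+0.0000 -0.0746 +0.0929 -0.0982 -1.1823]
moduli |λ_i(T)| = 1.1567, 0.2468, 0.2468, 0.0663, 0.0000.
spectral radius ρ = 1.1567; 1.1567 > 1: divergent.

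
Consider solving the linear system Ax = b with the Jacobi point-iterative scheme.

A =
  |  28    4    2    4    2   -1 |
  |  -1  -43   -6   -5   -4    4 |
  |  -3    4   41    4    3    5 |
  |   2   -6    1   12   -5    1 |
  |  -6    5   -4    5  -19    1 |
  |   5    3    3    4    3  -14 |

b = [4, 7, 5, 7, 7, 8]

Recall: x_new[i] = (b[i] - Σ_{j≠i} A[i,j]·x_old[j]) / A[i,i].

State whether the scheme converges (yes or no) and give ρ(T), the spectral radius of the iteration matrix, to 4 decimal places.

Split A = D + L + U, D = diag(28, -43, 41, 12, -19, -14).
Jacobi: T = -D⁻¹(L+U), T[0,2] = -(2)/(28) = -0.0714; T[0,0] = 0.
  T[0,:] = [+0.0000  -0.1429  -0.0714  -0.1429  -0.0714  +0.0357]
  T[1,:] = [-0.0233  +0.0000  -0.1395  -0.1163  -0.0930  +0.0930]
  T[2,:] = [+0.0732  -0.0976  +0.0000  -0.0976  -0.0732  -0.1220]
  T[3,:] = [-0.1667  +0.5000  -0.0833  +0.0000  +0.4167  -0.0833]
  T[4,:] = [-0.3158  +0.2632  -0.2105  +0.2632  +0.0000  +0.0526]
  T[5,:] = [+0.3571  +0.2143  +0.2143  +0.2857  +0.2143  +0.0000]
|roots of det(T-λI)|: 0.4265, 0.3107, 0.3107, 0.2265, 0.1236, 0.1236.
ρ(T) = max|λ| = 0.4265; 0.4265 < 1: convergent.

yes, ρ = 0.4265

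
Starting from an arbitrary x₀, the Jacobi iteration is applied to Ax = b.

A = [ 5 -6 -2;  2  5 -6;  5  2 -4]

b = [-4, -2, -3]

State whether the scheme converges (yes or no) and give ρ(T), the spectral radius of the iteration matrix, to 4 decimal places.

Split A = D + L + U, D = diag(5, 5, -4).
Jacobi: T = -D⁻¹(L+U), T[0,2] = -(-2)/(5) = +0.4000; T[0,0] = 0.
  T[0,:] = [+0.0000, +1.2000, +0.4000]
  T[1,:] = [-0.4000, +0.0000, +1.2000]
  T[2,:] = [+1.2500, +0.5000, +0.0000]
|eigenvalues of T|: 1.3696, 1.1206, 1.1206.
spectral radius ρ = 1.3696; 1.3696 > 1, so it fails to converge.

no, ρ = 1.3696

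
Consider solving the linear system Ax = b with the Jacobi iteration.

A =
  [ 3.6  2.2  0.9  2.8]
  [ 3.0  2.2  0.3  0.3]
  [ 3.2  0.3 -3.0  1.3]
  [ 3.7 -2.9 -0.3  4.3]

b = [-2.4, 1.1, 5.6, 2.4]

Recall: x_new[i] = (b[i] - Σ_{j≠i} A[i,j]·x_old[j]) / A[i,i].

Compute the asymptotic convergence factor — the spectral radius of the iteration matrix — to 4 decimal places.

Let D = diag(3.6, 2.2, -3, 4.3); L, U the strict triangles.
Jacobi T = -D⁻¹(L+U): T[1,0] = -(3)/(2.2) = -1.3636; T[1,1] = 0.
  T[0,:] = [+0.0000 -0.6111 -0.2500 -0.7778]
  T[1,:] = [-1.3636 +0.0000 -0.1364 -0.1364]
  T[2,:] = [+1.0667 +0.1000 +0.0000 +0.4333]
  T[3,:] = [-0.8605 +0.6744 +0.0698 +0.0000]
|roots of det(T-λI)|: 1.3390, 0.6182, 0.6182, 0.2246.
ρ = 1.3390; 1.3390 > 1 ⇒ diverges.

1.3390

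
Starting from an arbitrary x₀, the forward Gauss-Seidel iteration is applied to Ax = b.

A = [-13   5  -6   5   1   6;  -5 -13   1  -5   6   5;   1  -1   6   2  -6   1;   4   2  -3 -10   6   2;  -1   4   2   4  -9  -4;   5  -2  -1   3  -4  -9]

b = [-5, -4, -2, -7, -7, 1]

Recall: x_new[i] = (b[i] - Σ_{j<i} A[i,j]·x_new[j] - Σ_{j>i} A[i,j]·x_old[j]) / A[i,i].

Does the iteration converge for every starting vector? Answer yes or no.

Let D = diag(-13, -13, 6, -10, -9, -9); L, U the strict triangles.
T_GS = -(D+L)⁻¹U: row 0 first, T[0,5] = -(6)/(-13) = +0.4615; later rows by forward substitution.
  T[0,:] = [+0.0000, +0.3846, -0.4615, +0.3846, +0.0769, +0.4615]
  T[1,:] = [+0.0000, -0.1479, +0.2544, -0.5325, +0.4320, +0.2071]
  T[2,:] = [+0.0000, -0.0888, +0.1193, -0.4862, +1.0592, -0.2091]
  T[3,:] = [+0.0000, +0.1509, -0.1695, +0.1932, +0.3994, +0.4888]
  T[4,:] = [+0.0000, -0.0611, +0.1155, -0.3016, +0.5963, -0.2329]
  T[5,:] = [+0.0000, +0.3339, -0.4341, +0.5845, -0.3028, +0.5001]
|roots of det(T-λI)|: 1.1990, 0.2955, 0.2260, 0.2260, 0.0808, 0.0000.
spectral radius ρ = 1.1990; 1.1990 > 1, so it fails to converge.

no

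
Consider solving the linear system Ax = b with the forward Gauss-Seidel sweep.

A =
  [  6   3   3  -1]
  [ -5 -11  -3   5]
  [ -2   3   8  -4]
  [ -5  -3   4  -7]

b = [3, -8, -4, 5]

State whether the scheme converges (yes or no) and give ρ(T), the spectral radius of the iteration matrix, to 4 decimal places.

Let D = diag(6, -11, 8, -7); L, U the strict triangles.
T_GS = -(D+L)⁻¹U: row 0 first, T[0,1] = -(3)/(6) = -0.5000; later rows by forward substitution.
  T[0,:] = [+0.0000  -0.5000  -0.5000  +0.1667]
  T[1,:] = [+0.0000  +0.2273  -0.0455  +0.3788]
  T[2,:] = [+0.0000  -0.2102  -0.1080  +0.3996]
  T[3,:] = [+0.0000  +0.1396  +0.3149  -0.0530]
|roots of det(T-λI)|: 0.5262, 0.3042, 0.3042, 0.0000.
ρ = 0.5262; 0.5262 < 1 ⇒ converges.

yes, ρ = 0.5262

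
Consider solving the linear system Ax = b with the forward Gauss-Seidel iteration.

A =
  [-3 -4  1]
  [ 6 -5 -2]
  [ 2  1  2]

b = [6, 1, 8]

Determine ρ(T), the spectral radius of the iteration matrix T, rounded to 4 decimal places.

1.6000

Write A = D+L+U with D = diag(-3, -5, 2).
GS T = -(D+L)⁻¹U: row 0 first, T[0,2] = -(1)/(-3) = +0.3333; later rows by forward substitution.
  T[0,:] = [+0.0000 -1.3333 +0.3333]
  T[1,:] = [+0.0000 -1.6000 +0.0000]
  T[2,:] = [+0.0000 +2.1333 -0.3333]
eigenvalue magnitudes: 1.6000, 0.3333, 0.0000.
ρ(T) = max|λ| = 1.6000; 1.6000 > 1 ⇒ diverges.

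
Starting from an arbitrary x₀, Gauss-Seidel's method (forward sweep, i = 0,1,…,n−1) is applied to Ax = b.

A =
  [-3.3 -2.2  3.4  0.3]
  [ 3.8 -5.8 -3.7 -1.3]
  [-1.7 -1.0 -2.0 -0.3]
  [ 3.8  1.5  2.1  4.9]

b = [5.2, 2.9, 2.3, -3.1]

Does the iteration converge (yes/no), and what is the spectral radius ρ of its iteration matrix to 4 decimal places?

Let D = diag(-3.3, -5.8, -2, 4.9); L, U the strict triangles.
T_GS = -(D+L)⁻¹U: row 0 first, T[0,1] = -(-2.2)/(-3.3) = -0.6667; later rows by forward substitution.
  T[0,:] = [+0.0000 -0.6667 +1.0303 +0.0909]
  T[1,:] = [+0.0000 -0.4368 +0.0371 -0.1646]
  T[2,:] = [+0.0000 +0.7851 -0.8943 -0.1450]
  T[3,:] = [+0.0000 +0.3143 -0.4271 +0.0420]
eigenvalue magnitudes: 0.8996, 0.4995, 0.1101, 0.0000.
spectral radius ρ = 0.8996; 0.8996 < 1, so it converges for any x₀.

yes, ρ = 0.8996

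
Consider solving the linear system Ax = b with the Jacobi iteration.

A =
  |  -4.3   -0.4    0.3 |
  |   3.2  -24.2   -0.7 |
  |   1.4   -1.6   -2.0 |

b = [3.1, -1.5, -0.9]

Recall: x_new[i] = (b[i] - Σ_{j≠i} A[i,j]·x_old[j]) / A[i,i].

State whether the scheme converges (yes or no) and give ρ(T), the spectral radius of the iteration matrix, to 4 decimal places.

Write A = D+L+U with D = diag(-4.3, -24.2, -2).
Jacobi: T = -D⁻¹(L+U), T[0,2] = -(0.3)/(-4.3) = +0.0698; T[0,0] = 0.
  T[0,:] = [+0.0000, -0.0930, +0.0698]
  T[1,:] = [+0.1322, +0.0000, -0.0289]
  T[2,:] = [+0.7000, -0.8000, +0.0000]
|eigenvalues of T|: 0.2814, 0.1572, 0.1243.
spectral radius ρ = 0.2814; 0.2814 < 1, so it converges for any x₀.

yes, ρ = 0.2814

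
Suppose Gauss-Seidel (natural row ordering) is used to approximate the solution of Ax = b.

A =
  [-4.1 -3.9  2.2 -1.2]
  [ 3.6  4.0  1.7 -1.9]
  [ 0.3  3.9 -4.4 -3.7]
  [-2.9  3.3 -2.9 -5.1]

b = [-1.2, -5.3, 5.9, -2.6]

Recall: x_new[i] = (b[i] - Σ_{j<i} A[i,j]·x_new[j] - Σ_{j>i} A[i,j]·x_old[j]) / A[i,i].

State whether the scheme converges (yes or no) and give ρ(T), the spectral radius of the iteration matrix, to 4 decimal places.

Diagonal D = diag(-4.1, 4, -4.4, -5.1); L, U strict lower/upper.
T_GS = -(D+L)⁻¹U: row 0 first, T[0,1] = -(-3.9)/(-4.1) = -0.9512; later rows by forward substitution.
  T[0,:] = [+0.0000  -0.9512  +0.5366  -0.2927]
  T[1,:] = [+0.0000  +0.8561  -0.9079  +0.7384]
  T[2,:] = [+0.0000  +0.6940  -0.7682  -0.2064]
  T[3,:] = [+0.0000  +0.7002  -0.4558  +0.7616]
moduli |λ_i(T)| = 1.3699, 0.3757, 0.3757, 0.0000.
ρ(T) = max|λ| = 1.3699; 1.3699 > 1, so it fails to converge.

no, ρ = 1.3699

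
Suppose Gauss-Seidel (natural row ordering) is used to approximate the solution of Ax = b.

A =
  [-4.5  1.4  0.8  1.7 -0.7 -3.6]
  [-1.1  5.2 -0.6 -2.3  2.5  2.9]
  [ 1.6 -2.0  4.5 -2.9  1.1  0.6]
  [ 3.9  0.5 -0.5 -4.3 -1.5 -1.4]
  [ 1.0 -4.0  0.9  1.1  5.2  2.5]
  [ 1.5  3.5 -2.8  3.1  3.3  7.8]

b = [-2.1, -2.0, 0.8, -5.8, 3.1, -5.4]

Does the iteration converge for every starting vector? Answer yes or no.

no

A = D + L + U where D = diag(-4.5, 5.2, 4.5, -4.3, 5.2, 7.8).
GS T = -(D+L)⁻¹U: row 0 first, T[0,3] = -(1.7)/(-4.5) = +0.3778; later rows by forward substitution.
  T[0,:] = [+0.0000, +0.3111, +0.1778, +0.3778, -0.1556, -0.8000]
  T[1,:] = [+0.0000, +0.0658, +0.1530, +0.5222, -0.5137, -0.7269]
  T[2,:] = [+0.0000, -0.0814, +0.0048, +0.7422, -0.4174, -0.1720]
  T[3,:] = [+0.0000, +0.2993, +0.1785, +0.3171, -0.5011, -1.1157]
  T[4,:] = [+0.0000, -0.0584, +0.0449, +0.1335, -0.1870, -0.6203]
  T[5,:] = [+0.0000, -0.2128, -0.1911, -0.2230, +0.3888, +1.1242]
moduli |λ_i(T)| = 1.4561, 0.2405, 0.2403, 0.0942, 0.0942, 0.0000.
ρ = 1.4561; 1.4561 > 1 ⇒ diverges.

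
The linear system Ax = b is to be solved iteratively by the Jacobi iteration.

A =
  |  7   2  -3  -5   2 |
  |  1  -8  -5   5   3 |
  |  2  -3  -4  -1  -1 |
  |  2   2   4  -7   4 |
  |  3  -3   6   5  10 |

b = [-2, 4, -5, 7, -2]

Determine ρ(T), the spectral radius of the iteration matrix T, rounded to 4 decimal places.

Let D = diag(7, -8, -4, -7, 10); L, U the strict triangles.
T_J = -D⁻¹(L+U): T[0,3] = -(-5)/(7) = +0.7143; T[0,0] = 0.
  T[0,:] = [+0.0000 -0.2857 +0.4286 +0.7143 -0.2857]
  T[1,:] = [+0.1250 +0.0000 -0.6250 +0.6250 +0.3750]
  T[2,:] = [+0.5000 -0.7500 +0.0000 -0.2500 -0.2500]
  T[3,:] = [+0.2857 +0.2857 +0.5714 +0.0000 +0.5714]
  T[4,:] = [-0.3000 +0.3000 -0.6000 -0.5000 +0.0000]
eigenvalue magnitudes: 1.1643, 0.6164, 0.6164, 0.0866, 0.0866.
ρ = 1.1643; 1.1643 > 1 ⇒ diverges.

1.1643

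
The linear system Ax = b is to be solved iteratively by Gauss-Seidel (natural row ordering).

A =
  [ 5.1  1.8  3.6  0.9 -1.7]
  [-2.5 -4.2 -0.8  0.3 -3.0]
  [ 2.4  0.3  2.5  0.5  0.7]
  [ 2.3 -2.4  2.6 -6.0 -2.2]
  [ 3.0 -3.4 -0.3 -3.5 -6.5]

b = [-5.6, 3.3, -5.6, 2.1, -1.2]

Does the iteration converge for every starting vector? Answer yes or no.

Diagonal D = diag(5.1, -4.2, 2.5, -6, -6.5); L, U strict lower/upper.
Gauss-Seidel: T = -(D+L)⁻¹U, row 0 first, T[0,1] = -(1.8)/(5.1) = -0.3529; later rows by forward substitution.
  T[0,:] = [+0.0000  -0.3529  -0.7059  -0.1765  +0.3333]
  T[1,:] = [+0.0000  +0.2101  +0.2297  +0.1765  -0.9127]
  T[2,:] = [+0.0000  +0.3136  +0.6501  -0.0518  -0.4905]
  T[3,:] = [+0.0000  -0.0834  -0.0808  -0.1607  -0.0863]
  T[4,:] = [+0.0000  -0.2423  -0.4325  -0.0849  +0.7004]
eigenvalue magnitudes: 1.3945, 0.1728, 0.0972, 0.0972, 0.0000.
ρ(T) = max|λ| = 1.3945; 1.3945 > 1 ⇒ diverges.

no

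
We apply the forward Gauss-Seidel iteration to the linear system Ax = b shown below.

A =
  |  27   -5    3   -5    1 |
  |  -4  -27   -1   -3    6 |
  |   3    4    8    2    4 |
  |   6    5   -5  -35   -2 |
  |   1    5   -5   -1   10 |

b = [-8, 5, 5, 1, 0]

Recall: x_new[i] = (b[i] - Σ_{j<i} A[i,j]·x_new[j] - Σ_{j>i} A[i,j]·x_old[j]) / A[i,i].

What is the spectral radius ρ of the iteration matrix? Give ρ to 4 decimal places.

0.3198

A = D + L + U where D = diag(27, -27, 8, -35, 10).
GS T = -(D+L)⁻¹U: row 0 first, T[0,2] = -(3)/(27) = -0.1111; later rows by forward substitution.
  T[0,:] = [+0.0000  +0.1852  -0.1111  +0.1852  -0.0370]
  T[1,:] = [+0.0000  -0.0274  -0.0206  -0.1385  +0.2277]
  T[2,:] = [+0.0000  -0.0557  +0.0520  -0.2502  -0.6000]
  T[3,:] = [+0.0000  +0.0358  -0.0294  +0.0477  +0.0547]
  T[4,:] = [+0.0000  -0.0291  +0.0444  -0.0696  -0.4047]
|λ(T)| sorted: 0.3198, 0.0335, 0.0335, 0.0273, 0.0000.
spectral radius ρ = 0.3198; 0.3198 < 1: convergent.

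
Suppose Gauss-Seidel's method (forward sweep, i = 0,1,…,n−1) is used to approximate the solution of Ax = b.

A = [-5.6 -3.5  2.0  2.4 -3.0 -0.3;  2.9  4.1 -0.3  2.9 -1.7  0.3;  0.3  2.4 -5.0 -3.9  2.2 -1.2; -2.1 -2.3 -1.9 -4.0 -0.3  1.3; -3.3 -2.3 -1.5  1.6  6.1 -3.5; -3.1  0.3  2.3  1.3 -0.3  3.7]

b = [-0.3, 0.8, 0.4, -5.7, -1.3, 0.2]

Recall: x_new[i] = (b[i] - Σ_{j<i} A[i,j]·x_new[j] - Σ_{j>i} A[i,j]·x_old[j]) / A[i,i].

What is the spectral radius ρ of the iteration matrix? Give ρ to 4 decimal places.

1.6297

Let D = diag(-5.6, 4.1, -5, -4, 6.1, 3.7); L, U the strict triangles.
GS T = -(D+L)⁻¹U: row 0 first, T[0,1] = -(-3.5)/(-5.6) = -0.6250; later rows by forward substitution.
  T[0,:] = [+0.0000, -0.6250, +0.3571, +0.4286, -0.5357, -0.0536]
  T[1,:] = [+0.0000, +0.4421, -0.1794, -1.0105, +0.7936, -0.0353]
  T[2,:] = [+0.0000, +0.1747, -0.0647, -1.2393, +0.7888, -0.2601]
  T[3,:] = [+0.0000, -0.0090, -0.0536, +0.9447, -0.6247, +0.4970]
  T[4,:] = [+0.0000, -0.1261, +0.1237, -0.7017, +0.3672, +0.3372]
  T[5,:] = [+0.0000, -0.6751, +0.3829, +0.8226, -0.7542, -0.0276]
|eigenvalues of T|: 1.6297, 0.4128, 0.4128, 0.1223, 0.0379, 0.0000.
spectral radius ρ = 1.6297; 1.6297 > 1, so it fails to converge.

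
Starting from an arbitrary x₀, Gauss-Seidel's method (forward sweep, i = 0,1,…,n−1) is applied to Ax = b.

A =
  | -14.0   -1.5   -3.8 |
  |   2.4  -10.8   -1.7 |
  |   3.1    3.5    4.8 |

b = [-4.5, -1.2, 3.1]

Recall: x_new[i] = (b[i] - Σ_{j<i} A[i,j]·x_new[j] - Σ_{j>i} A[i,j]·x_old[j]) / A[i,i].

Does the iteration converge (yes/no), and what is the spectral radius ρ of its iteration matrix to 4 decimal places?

A = D + L + U where D = diag(-14, -10.8, 4.8).
Gauss-Seidel: T = -(D+L)⁻¹U, row 0 first, T[0,2] = -(-3.8)/(-14) = -0.2714; later rows by forward substitution.
  T[0,:] = [+0.0000  -0.1071  -0.2714]
  T[1,:] = [+0.0000  -0.0238  -0.2177]
  T[2,:] = [+0.0000  +0.0866  +0.3341]
|roots of det(T-λI)|: 0.2699, 0.0404, 0.0000.
ρ(T) = max|λ| = 0.2699; 0.2699 < 1, so it converges for any x₀.

yes, ρ = 0.2699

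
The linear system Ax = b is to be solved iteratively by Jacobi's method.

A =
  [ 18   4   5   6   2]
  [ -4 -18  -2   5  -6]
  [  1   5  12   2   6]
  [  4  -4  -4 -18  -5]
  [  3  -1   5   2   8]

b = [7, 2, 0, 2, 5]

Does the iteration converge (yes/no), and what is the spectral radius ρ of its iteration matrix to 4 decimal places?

yes, ρ = 0.9091

Split A = D + L + U, D = diag(18, -18, 12, -18, 8).
T_J = -D⁻¹(L+U): T[3,4] = -(-5)/(-18) = -0.2778; T[3,3] = 0.
  T[0,:] = [+0.0000 -0.2222 -0.2778 -0.3333 -0.1111]
  T[1,:] = [-0.2222 +0.0000 -0.1111 +0.2778 -0.3333]
  T[2,:] = [-0.0833 -0.4167 +0.0000 -0.1667 -0.5000]
  T[3,:] = [+0.2222 -0.2222 -0.2222 +0.0000 -0.2778]
  T[4,:] = [-0.3750 +0.1250 -0.6250 -0.2500 +0.0000]
|eigenvalues of T|: 0.9091, 0.4877, 0.4877, 0.3696, 0.0228.
spectral radius ρ = 0.9091; 0.9091 < 1: convergent.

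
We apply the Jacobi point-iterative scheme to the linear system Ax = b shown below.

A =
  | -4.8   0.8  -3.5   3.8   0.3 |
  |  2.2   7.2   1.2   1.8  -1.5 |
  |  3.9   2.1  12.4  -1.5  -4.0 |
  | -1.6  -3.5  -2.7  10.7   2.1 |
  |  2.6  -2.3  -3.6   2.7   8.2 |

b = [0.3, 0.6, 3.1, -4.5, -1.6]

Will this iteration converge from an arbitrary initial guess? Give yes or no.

yes

Split A = D + L + U, D = diag(-4.8, 7.2, 12.4, 10.7, 8.2).
T_J = -D⁻¹(L+U): T[2,1] = -(2.1)/(12.4) = -0.1694; T[2,2] = 0.
  T[0,:] = [+0.0000  +0.1667  -0.7292  +0.7917  +0.0625]
  T[1,:] = [-0.3056  +0.0000  -0.1667  -0.2500  +0.2083]
  T[2,:] = [-0.3145  -0.1694  +0.0000  +0.1210  +0.3226]
  T[3,:] = [+0.1495  +0.3271  +0.2523  +0.0000  -0.1963]
  T[4,:] = [-0.3171  +0.2805  +0.4390  -0.3293  +0.0000]
|λ(T)| sorted: 0.8630, 0.6055, 0.3419, 0.3419, 0.1226.
spectral radius ρ = 0.8630; 0.8630 < 1: convergent.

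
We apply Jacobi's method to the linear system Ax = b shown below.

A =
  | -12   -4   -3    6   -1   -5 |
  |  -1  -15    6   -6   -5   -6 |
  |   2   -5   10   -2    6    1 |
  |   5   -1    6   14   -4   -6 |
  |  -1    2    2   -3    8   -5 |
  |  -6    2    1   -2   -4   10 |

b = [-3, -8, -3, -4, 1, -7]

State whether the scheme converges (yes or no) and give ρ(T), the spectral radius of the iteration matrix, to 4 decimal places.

Let D = diag(-12, -15, 10, 14, 8, 10); L, U the strict triangles.
Jacobi: T = -D⁻¹(L+U), T[2,4] = -(6)/(10) = -0.6000; T[2,2] = 0.
  T[0,:] = [+0.0000 -0.3333 -0.2500 +0.5000 -0.0833 -0.4167]
  T[1,:] = [-0.0667 +0.0000 +0.4000 -0.4000 -0.3333 -0.4000]
  T[2,:] = [-0.2000 +0.5000 +0.0000 +0.2000 -0.6000 -0.1000]
  T[3,:] = [-0.3571 +0.0714 -0.4286 +0.0000 +0.2857 +0.4286]
  T[4,:] = [+0.1250 -0.2500 -0.2500 +0.3750 +0.0000 +0.6250]
  T[5,:] = [+0.6000 -0.2000 -0.1000 +0.2000 +0.4000 +0.0000]
moduli |λ_i(T)| = 1.2728, 0.7197, 0.7197, 0.3325, 0.3325, 0.2401.
spectral radius ρ = 1.2728; 1.2728 > 1: divergent.

no, ρ = 1.2728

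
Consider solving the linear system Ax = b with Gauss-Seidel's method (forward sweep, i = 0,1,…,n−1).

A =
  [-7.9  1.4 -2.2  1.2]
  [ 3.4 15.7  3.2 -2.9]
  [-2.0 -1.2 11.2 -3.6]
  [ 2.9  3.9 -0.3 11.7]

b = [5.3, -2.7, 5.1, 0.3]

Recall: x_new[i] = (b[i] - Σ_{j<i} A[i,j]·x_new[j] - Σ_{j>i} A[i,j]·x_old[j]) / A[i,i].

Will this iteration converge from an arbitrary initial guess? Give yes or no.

yes

Split A = D + L + U, D = diag(-7.9, 15.7, 11.2, 11.7).
Gauss-Seidel: T = -(D+L)⁻¹U, row 0 first, T[0,2] = -(-2.2)/(-7.9) = -0.2785; later rows by forward substitution.
  T[0,:] = [+0.0000, +0.1772, -0.2785, +0.1519]
  T[1,:] = [+0.0000, -0.0384, -0.1435, +0.1518]
  T[2,:] = [+0.0000, +0.0275, -0.0651, +0.3648]
  T[3,:] = [+0.0000, -0.0304, +0.1152, -0.0789]
|eigenvalues of T|: 0.2269, 0.1371, 0.0925, 0.0000.
spectral radius ρ = 0.2269; 0.2269 < 1, so it converges for any x₀.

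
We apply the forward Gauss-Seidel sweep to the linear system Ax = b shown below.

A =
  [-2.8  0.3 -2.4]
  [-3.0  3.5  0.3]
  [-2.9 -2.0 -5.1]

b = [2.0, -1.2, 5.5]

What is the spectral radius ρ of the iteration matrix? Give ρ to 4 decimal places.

Let D = diag(-2.8, 3.5, -5.1); L, U the strict triangles.
Gauss-Seidel: T = -(D+L)⁻¹U, row 0 first, T[0,2] = -(-2.4)/(-2.8) = -0.8571; later rows by forward substitution.
  T[0,:] = [+0.0000, +0.1071, -0.8571]
  T[1,:] = [+0.0000, +0.0918, -0.8204]
  T[2,:] = [+0.0000, -0.0969, +0.8091]
|λ(T)| sorted: 0.9067, 0.0058, 0.0000.
spectral radius ρ = 0.9067; 0.9067 < 1, so it converges for any x₀.

0.9067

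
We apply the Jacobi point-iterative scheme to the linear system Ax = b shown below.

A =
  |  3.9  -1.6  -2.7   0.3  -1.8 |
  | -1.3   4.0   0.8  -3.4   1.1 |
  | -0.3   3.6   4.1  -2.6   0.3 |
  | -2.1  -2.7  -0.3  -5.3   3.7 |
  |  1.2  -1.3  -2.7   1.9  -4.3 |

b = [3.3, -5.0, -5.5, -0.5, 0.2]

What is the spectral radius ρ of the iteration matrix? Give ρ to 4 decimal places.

1.3544

Diagonal D = diag(3.9, 4, 4.1, -5.3, -4.3); L, U strict lower/upper.
Jacobi T = -D⁻¹(L+U): T[1,0] = -(-1.3)/(4) = +0.3250; T[1,1] = 0.
  T[0,:] = [+0.0000, +0.4103, +0.6923, -0.0769, +0.4615]
  T[1,:] = [+0.3250, +0.0000, -0.2000, +0.8500, -0.2750]
  T[2,:] = [+0.0732, -0.8780, +0.0000, +0.6341, -0.0732]
  T[3,:] = [-0.3962, -0.5094, -0.0566, +0.0000, +0.6981]
  T[4,:] = [+0.2791, -0.3023, -0.6279, +0.4419, +0.0000]
|λ(T)| sorted: 1.3544, 0.8769, 0.8769, 0.5334, 0.2417.
ρ = 1.3544; 1.3544 > 1 ⇒ diverges.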